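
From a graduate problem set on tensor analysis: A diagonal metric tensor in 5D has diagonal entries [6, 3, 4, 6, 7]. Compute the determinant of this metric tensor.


For a diagonal metric, the determinant is the product of diagonal entries.
Diagonal entries: 6, 3, 4, 6, 7
det(g) = 6 * 3 * 4 * 6 * 7 = 3024

3024


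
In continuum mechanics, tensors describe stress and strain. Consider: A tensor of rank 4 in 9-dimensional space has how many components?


The number of components of a rank-r tensor in d dimensions is d^r.
Here d = 9 and r = 4.
9^4 = 6561

6561


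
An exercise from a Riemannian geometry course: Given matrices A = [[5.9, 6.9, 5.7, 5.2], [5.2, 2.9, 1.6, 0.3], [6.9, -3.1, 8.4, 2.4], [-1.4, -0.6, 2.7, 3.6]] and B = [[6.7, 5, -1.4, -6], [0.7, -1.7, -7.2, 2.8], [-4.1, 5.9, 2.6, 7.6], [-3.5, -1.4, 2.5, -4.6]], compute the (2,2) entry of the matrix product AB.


(AB)_{ij} = sum_k A_{ik} B_{kj}.
For i=2, j=2:
A_{21} * B_{12} = 5.2 * 5 = 26
A_{22} * B_{22} = 2.9 * -1.7 = -4.93
A_{23} * B_{32} = 1.6 * 5.9 = 9.44
A_{24} * B_{42} = 0.3 * -1.4 = -0.42
Sum = 26 + -4.93 + 9.44 + -0.42 = 30.09

30.09


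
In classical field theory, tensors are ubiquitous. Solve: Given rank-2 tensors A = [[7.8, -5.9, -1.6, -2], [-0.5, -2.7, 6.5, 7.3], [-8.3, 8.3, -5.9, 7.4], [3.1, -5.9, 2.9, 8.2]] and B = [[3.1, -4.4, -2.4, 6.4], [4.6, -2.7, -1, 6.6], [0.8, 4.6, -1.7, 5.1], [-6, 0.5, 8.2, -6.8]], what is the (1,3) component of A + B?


Tensor addition is component-wise: (A + B)_{ij} = A_{ij} + B_{ij}.
A_{13} = -1.6
B_{13} = -2.4
(A + B)_{13} = -1.6 + -2.4 = -4

-4


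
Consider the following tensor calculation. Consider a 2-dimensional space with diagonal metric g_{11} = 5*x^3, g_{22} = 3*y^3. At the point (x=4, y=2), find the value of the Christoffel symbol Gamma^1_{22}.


For a diagonal metric, Gamma^k_{ij} = (1/2) g^{kk} (dg_{ik}/dx_j + dg_{jk}/dx_i - dg_{ij}/dx_k).
The metric is diagonal, so g_{ab} = 0 for a != b.
At the given point: g_{11} = 320, g_{22} = 24
g^{11} = 1/320
dg_{21}/dx_2 = 0 (off-diagonal)
dg_{21}/dx_2 = 0 (off-diagonal)
dg_{22}/dx_1 = dg_{22}/dx_1 = 0
Numerator = 0 + 0 - 0 = 0
Gamma^1_{22} = 0 / (2 * 320) = 0

0


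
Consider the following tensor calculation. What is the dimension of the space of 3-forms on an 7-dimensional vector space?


The dimension of the space of p-forms on an n-dimensional space is C(n, p).
n = 7, p = 3
C(7, 3) = 7! / (3! * 4!) = 35

35


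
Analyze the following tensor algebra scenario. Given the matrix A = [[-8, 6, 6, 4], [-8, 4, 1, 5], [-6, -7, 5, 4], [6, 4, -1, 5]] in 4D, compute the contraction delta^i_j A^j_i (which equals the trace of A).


The contraction (trace) of a rank-2 tensor is the sum of its diagonal elements.
Diagonal entries: A[1,1] = -8, A[2,2] = 4, A[3,3] = 5, A[4,4] = 5
Tr(A) = -8 + 4 + 5 + 5 = 6

6


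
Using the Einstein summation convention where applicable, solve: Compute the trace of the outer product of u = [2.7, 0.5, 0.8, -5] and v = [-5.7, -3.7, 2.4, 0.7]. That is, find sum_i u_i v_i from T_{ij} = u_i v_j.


The outer product gives T_{ij} = u_i v_j.
The trace (contraction) is Tr(T) = sum_i T_{ii} = sum_i u_i v_i.
Diagonal entries:
T_{11} = u_1 * v_1 = 2.7 * -5.7 = -15.39
T_{22} = u_2 * v_2 = 0.5 * -3.7 = -1.85
T_{33} = u_3 * v_3 = 0.8 * 2.4 = 1.92
T_{44} = u_4 * v_4 = -5 * 0.7 = -3.5
Tr(T) = -15.39 + -1.85 + 1.92 + -3.5 = -18.82

-18.82


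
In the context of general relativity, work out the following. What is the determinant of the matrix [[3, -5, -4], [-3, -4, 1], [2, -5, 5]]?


Expanding along the first row, det(A) = a11*M_11 - a12*M_12 + a13*M_13, where M_1j is the (1,j) minor.
Minor M_11 = -4*5 - 1*-5 = -15
Minor M_12 = -3*5 - 1*2 = -17
Minor M_13 = -3*-5 - -4*2 = 23
det = 3*(-15) - -5*(-17) + -4*(23)
    = -45 - 85 + -92
    = -222

-222


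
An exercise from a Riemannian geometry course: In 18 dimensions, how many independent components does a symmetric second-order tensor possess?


A symmetric rank-2 tensor in d dimensions has d(d+1)/2 independent components.
d = 18
d(d+1)/2 = 18 * 19 / 2 = 342 / 2 = 171

171


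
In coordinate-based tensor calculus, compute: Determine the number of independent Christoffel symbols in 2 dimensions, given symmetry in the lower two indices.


Christoffel symbols Gamma^k_{ij} are symmetric in i,j, so there are d * d(d+1)/2 independent symbols.
d = 2
d(d+1)/2 = 2 * 3 / 2 = 3
Total = 2 * 3 = 6

6


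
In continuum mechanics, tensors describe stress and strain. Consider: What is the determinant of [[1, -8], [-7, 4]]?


For a 2x2 matrix [[a, b], [c, d]], det = a*d - b*c.
a = 1, b = -8, c = -7, d = 4
a*d = 1 * 4 = 4
b*c = -8 * -7 = 56
det = 4 - 56 = -52

-52


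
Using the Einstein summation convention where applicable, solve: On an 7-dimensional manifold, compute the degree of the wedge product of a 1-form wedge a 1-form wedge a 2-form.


The degree of a wedge product is the sum of the degrees of the individual forms.
Degrees: 1, 1, 2
Total degree = 1 + 1 + 2 = 4

4


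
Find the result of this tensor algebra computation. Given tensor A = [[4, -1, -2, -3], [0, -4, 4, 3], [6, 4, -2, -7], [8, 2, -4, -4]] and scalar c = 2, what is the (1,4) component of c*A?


Scalar multiplication: (cA)_{ij} = c * A_{ij}.
c = 2
A_{14} = -3
(cA)_{14} = 2 * -3 = -6

-6


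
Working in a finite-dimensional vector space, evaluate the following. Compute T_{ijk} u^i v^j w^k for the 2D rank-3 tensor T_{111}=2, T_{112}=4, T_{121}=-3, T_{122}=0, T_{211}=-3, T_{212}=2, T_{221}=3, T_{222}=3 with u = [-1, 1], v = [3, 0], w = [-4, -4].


S = sum over i,j,k of T_{ijk} u_i v_j w_k. Expanding all 8 terms:
T_{111}*u_1*v_1*w_1 = 2*-1*3*-4 = 24  (running total: 24)
T_{112}*u_1*v_1*w_2 = 4*-1*3*-4 = 48  (running total: 72)
T_{121}*u_1*v_2*w_1 = -3*-1*0*-4 = 0  (running total: 72)
T_{122}*u_1*v_2*w_2 = 0*-1*0*-4 = 0  (running total: 72)
T_{211}*u_2*v_1*w_1 = -3*1*3*-4 = 36  (running total: 108)
T_{212}*u_2*v_1*w_2 = 2*1*3*-4 = -24  (running total: 84)
T_{221}*u_2*v_2*w_1 = 3*1*0*-4 = 0  (running total: 84)
T_{222}*u_2*v_2*w_2 = 3*1*0*-4 = 0  (running total: 84)
S = 84

84


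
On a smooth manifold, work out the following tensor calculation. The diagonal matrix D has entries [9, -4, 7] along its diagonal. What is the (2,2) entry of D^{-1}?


For a diagonal matrix, the inverse has entries (D^{-1})_{ii} = 1/d_{ii}.
The diagonal entries are: d_{11} = 9, d_{22} = -4, d_{33} = 7
We need (D^{-1})_{22} = 1/d_{22} = 1/-4 = -1/4

-1/4


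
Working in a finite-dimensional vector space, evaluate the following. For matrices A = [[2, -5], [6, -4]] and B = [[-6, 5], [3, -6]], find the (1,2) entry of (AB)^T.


(AB)^T_{ij} = (AB)_{ji} = sum_k A_{jk} B_{ki}.
For i=1, j=2 we need (AB)_{21}:
A_{21} * B_{11} = 6 * -6 = -36
A_{22} * B_{21} = -4 * 3 = -12
Sum = -36 + -12 = -48

-48


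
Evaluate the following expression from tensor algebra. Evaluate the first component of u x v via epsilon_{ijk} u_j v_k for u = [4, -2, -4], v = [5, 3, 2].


(u x v)_1 = sum_{j,k} epsilon_{1jk} u_j v_k. Only permutations of (1,2,3) contribute; the two non-zero terms are:
eps_{123} u_2 v_3 = 1 * -2 * 2 = -4
eps_{132} u_3 v_2 = -1 * -4 * 3 = 12
(u x v)_1 = 8

8


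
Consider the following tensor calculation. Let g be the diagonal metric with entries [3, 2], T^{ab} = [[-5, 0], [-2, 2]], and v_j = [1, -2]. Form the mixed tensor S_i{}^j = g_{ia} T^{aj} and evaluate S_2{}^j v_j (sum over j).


Step 1: lower the first index. For a diagonal metric, g_{ia} T^{aj} = g_{ii} T^{ij} (no sum on i).
g_{22} = 2
S_2{}^1 = 2 * T^{21} = 2 * -2 = -4
S_2{}^2 = 2 * T^{22} = 2 * 2 = 4
Step 2: contract S_2{}^j with v_j.
S_2{}^1 * v_1 = -4 * 1 = -4
S_2{}^2 * v_2 = 4 * -2 = -8
Result = -4 + -8 = -12

-12


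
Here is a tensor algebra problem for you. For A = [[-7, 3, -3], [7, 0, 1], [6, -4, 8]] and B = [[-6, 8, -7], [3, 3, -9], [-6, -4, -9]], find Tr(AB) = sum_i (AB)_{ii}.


Tr(AB) = sum_i (AB)_{ii} where (AB)_{ii} = sum_k A_{ik} B_{ki}.
(AB)_{11} = -7*-6 + 3*3 + -3*-6 = 69
(AB)_{22} = 7*8 + 0*3 + 1*-4 = 52
(AB)_{33} = 6*-7 + -4*-9 + 8*-9 = -78
Tr(AB) = 69 + 52 + -78 = 43

43


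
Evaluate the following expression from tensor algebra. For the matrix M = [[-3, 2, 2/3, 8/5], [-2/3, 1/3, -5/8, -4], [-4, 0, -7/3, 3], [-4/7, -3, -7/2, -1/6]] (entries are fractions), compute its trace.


The trace is the sum of diagonal entries.
Diagonal: M[1,1] = -3, M[2,2] = 1/3, M[3,3] = -7/3, M[4,4] = -1/6
Tr(M) = -3 + 1/3 + -7/3 + -1/6
Computing step by step:
After adding M[1,1]: -3
After adding M[2,2]: -8/3
After adding M[3,3]: -5
After adding M[4,4]: -31/6
Tr(M) = -31/6

-31/6


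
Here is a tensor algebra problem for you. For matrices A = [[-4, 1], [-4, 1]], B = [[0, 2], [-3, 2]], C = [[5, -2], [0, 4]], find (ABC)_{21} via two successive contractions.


(ABC)_{21} = sum_m (AB)_{2m} C_{m1}. First compute row 2 of AB.
(AB)_{21} = -4*0 + 1*-3 = -3
(AB)_{22} = -4*2 + 1*2 = -6
Now contract with column 1 of C:
(AB)_{21} * C_{11} = -3 * 5 = -15
(AB)_{22} * C_{21} = -6 * 0 = 0
(ABC)_{21} = -15 + 0 = -15

-15


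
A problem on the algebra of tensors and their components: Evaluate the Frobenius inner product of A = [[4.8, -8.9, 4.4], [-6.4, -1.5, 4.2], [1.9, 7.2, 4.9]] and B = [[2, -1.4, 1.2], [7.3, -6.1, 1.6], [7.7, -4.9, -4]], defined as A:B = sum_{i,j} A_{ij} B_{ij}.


A:B = sum over all i,j of A_{ij} * B_{ij}.
Row 1: 4.8*2=9.6, -8.9*-1.4=12.46, 4.4*1.2=5.28 => row sum = 27.34
Row 2: -6.4*7.3=-46.72, -1.5*-6.1=9.15, 4.2*1.6=6.72 => row sum = -30.85
Row 3: 1.9*7.7=14.63, 7.2*-4.9=-35.28, 4.9*-4=-19.6 => row sum = -40.25
Total = 27.34 + -30.85 + -40.25 = -43.76

-43.76


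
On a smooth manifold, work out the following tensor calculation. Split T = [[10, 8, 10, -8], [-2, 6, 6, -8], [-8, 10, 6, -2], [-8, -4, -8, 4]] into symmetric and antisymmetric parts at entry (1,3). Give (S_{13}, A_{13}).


T_{13} = 10
T_{31} = -8
S_{13} = (10 + -8)/2 = 2/2 = 1
A_{13} = (10 - -8)/2 = 18/2 = 9
Check: S + A = 1 + 9 = 10 = T_{13}.

(1, 9)


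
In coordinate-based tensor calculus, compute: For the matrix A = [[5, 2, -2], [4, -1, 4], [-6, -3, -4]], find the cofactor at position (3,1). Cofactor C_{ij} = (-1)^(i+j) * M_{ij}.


To find cofactor C_{31}, delete row 3 and column 1.
The resulting 2x2 submatrix is: [[2, -2], [-1, 4]]
Minor M_{31} = 2*4 - -2*-1
  = 8 - 2 = 6
Sign = (-1)^(3+1) = (-1)^4 = 1
Cofactor C_{31} = 1 * 6 = 6

6


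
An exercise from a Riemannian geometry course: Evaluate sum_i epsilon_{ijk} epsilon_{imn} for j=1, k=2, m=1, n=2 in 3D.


Using the identity: epsilon_{ijk} epsilon_{imn} = delta_{jm} delta_{kn} - delta_{jn} delta_{km}.
delta_{11} = 1
delta_{22} = 1
delta_{12} = 0
delta_{21} = 0
Result = 1 * 1 - 0 * 0 = 1 - 0 = 1

1


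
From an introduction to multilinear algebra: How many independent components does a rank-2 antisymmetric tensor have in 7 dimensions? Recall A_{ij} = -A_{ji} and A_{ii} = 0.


An antisymmetric rank-2 tensor satisfies A_{ij} = -A_{ji}, so diagonal entries are zero.
The independent components are the upper-triangular entries: C(n, 2) = n(n-1)/2.
n = 7
C(7, 2) = 7 * 6 / 2 = 42 / 2 = 21

21


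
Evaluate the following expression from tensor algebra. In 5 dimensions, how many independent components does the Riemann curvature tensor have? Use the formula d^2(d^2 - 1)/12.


The Riemann tensor in d dimensions has d^2(d^2 - 1)/12 independent components.
d = 5, so d^2 = 25
d^2 - 1 = 24
d^2(d^2 - 1) = 25 * 24 = 600
Divide by 12: 600 / 12 = 50

50


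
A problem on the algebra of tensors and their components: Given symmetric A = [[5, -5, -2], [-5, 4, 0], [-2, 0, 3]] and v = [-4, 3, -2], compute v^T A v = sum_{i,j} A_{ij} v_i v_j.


First compute Av:
(Av)_1 = 5*-4 + -5*3 + -2*-2 = -31
(Av)_2 = -5*-4 + 4*3 + 0*-2 = 32
(Av)_3 = -2*-4 + 0*3 + 3*-2 = 2
Av = [-31, 32, 2]
Then v^T (Av) = -4*-31 + 3*32 + -2*2
= 124 + 96 + -4 = 216

216


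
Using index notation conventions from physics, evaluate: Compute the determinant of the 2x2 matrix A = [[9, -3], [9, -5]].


For a 2x2 matrix [[a, b], [c, d]], det = a*d - b*c.
a = 9, b = -3, c = 9, d = -5
a*d = 9 * -5 = -45
b*c = -3 * 9 = -27
det = -45 - -27 = -18

-18


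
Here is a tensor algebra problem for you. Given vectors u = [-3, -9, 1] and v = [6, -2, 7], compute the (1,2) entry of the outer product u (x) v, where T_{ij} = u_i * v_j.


The outer product entry T_{ij} = u_i * v_j.
We need i=1, j=2.
u_1 = -3, v_2 = -2
T_{1,2} = -3 * -2 = 6

6


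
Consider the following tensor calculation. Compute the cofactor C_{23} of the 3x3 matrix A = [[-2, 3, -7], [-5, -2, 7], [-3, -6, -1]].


To find cofactor C_{23}, delete row 2 and column 3.
The resulting 2x2 submatrix is: [[-2, 3], [-3, -6]]
Minor M_{23} = -2*-6 - 3*-3
  = 12 - -9 = 21
Sign = (-1)^(2+3) = (-1)^5 = -1
Cofactor C_{23} = -1 * 21 = -21

-21


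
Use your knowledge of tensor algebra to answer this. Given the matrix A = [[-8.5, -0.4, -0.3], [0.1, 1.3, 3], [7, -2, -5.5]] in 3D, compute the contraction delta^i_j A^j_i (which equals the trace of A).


The contraction (trace) of a rank-2 tensor is the sum of its diagonal elements.
Diagonal entries: A[1,1] = -8.5, A[2,2] = 1.3, A[3,3] = -5.5
Tr(A) = -8.5 + 1.3 + -5.5 = -12.7

-12.7


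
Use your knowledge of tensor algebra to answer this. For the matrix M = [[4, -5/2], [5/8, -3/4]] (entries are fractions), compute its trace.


The trace is the sum of diagonal entries.
Diagonal: M[1,1] = 4, M[2,2] = -3/4
Tr(M) = 4 + -3/4
Computing step by step:
After adding M[1,1]: 4
After adding M[2,2]: 13/4
Tr(M) = 13/4

13/4


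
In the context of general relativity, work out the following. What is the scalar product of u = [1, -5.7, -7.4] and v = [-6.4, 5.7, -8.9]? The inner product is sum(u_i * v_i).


The inner product u . v = sum of u_i * v_i.
Term-by-term: 1 * -6.4, -5.7 * 5.7, -7.4 * -8.9
Products: -6.4, -32.49, 65.86
Sum = -6.4 + -32.49 + 65.86 = 26.97

26.97


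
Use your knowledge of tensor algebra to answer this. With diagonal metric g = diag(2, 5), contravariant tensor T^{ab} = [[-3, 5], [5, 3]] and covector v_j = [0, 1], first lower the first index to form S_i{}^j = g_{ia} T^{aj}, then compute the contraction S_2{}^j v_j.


Step 1: lower the first index. For a diagonal metric, g_{ia} T^{aj} = g_{ii} T^{ij} (no sum on i).
g_{22} = 5
S_2{}^1 = 5 * T^{21} = 5 * 5 = 25
S_2{}^2 = 5 * T^{22} = 5 * 3 = 15
Step 2: contract S_2{}^j with v_j.
S_2{}^1 * v_1 = 25 * 0 = 0
S_2{}^2 * v_2 = 15 * 1 = 15
Result = 0 + 15 = 15

15


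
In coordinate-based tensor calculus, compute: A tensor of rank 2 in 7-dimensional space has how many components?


The number of components of a rank-r tensor in d dimensions is d^r.
Here d = 7 and r = 2.
7^2 = 49

49


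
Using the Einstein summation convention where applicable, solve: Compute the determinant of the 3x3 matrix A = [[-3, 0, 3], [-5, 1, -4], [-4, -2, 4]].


Expanding along the first row, det(A) = a11*M_11 - a12*M_12 + a13*M_13, where M_1j is the (1,j) minor.
Minor M_11 = 1*4 - -4*-2 = -4
Minor M_12 = -5*4 - -4*-4 = -36
Minor M_13 = -5*-2 - 1*-4 = 14
det = -3*(-4) - 0*(-36) + 3*(14)
    = 12 - 0 + 42
    = 54

54


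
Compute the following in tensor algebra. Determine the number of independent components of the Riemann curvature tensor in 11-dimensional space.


The Riemann tensor in d dimensions has d^2(d^2 - 1)/12 independent components.
d = 11, so d^2 = 121
d^2 - 1 = 120
d^2(d^2 - 1) = 121 * 120 = 14520
Divide by 12: 14520 / 12 = 1210

1210


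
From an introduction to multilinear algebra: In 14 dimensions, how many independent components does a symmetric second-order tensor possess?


A symmetric rank-2 tensor in d dimensions has d(d+1)/2 independent components.
d = 14
d(d+1)/2 = 14 * 15 / 2 = 210 / 2 = 105

105


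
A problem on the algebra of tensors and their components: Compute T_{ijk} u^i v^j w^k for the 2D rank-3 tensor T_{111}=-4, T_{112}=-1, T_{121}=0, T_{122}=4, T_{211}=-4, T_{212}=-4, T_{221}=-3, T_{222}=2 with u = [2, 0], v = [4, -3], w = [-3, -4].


S = sum over i,j,k of T_{ijk} u_i v_j w_k. Expanding all 8 terms:
T_{111}*u_1*v_1*w_1 = -4*2*4*-3 = 96  (running total: 96)
T_{112}*u_1*v_1*w_2 = -1*2*4*-4 = 32  (running total: 128)
T_{121}*u_1*v_2*w_1 = 0*2*-3*-3 = 0  (running total: 128)
T_{122}*u_1*v_2*w_2 = 4*2*-3*-4 = 96  (running total: 224)
T_{211}*u_2*v_1*w_1 = -4*0*4*-3 = 0  (running total: 224)
T_{212}*u_2*v_1*w_2 = -4*0*4*-4 = 0  (running total: 224)
T_{221}*u_2*v_2*w_1 = -3*0*-3*-3 = 0  (running total: 224)
T_{222}*u_2*v_2*w_2 = 2*0*-3*-4 = 0  (running total: 224)
S = 224

224


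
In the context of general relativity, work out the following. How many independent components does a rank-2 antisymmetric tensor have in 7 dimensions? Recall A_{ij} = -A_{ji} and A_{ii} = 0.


An antisymmetric rank-2 tensor satisfies A_{ij} = -A_{ji}, so diagonal entries are zero.
The independent components are the upper-triangular entries: C(n, 2) = n(n-1)/2.
n = 7
C(7, 2) = 7 * 6 / 2 = 42 / 2 = 21

21


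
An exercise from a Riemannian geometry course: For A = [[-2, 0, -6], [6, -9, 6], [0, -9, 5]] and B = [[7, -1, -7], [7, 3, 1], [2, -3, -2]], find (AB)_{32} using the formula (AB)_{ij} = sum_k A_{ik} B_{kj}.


(AB)_{ij} = sum_k A_{ik} B_{kj}.
For i=3, j=2:
A_{31} * B_{12} = 0 * -1 = 0
A_{32} * B_{22} = -9 * 3 = -27
A_{33} * B_{32} = 5 * -3 = -15
Sum = 0 + -27 + -15 = -42

-42


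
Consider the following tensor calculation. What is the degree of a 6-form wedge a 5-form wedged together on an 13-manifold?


The degree of a wedge product is the sum of the degrees of the individual forms.
Degrees: 6, 5
Total degree = 6 + 5 = 11

11


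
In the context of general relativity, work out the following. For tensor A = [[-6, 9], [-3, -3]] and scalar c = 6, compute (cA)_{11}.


Scalar multiplication: (cA)_{ij} = c * A_{ij}.
c = 6
A_{11} = -6
(cA)_{11} = 6 * -6 = -36

-36


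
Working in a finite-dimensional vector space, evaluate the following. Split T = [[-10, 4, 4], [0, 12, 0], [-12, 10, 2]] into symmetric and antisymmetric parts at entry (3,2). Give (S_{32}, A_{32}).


T_{32} = 10
T_{23} = 0
S_{32} = (10 + 0)/2 = 10/2 = 5
A_{32} = (10 - 0)/2 = 10/2 = 5
Check: S + A = 5 + 5 = 10 = T_{32}.

(5, 5)


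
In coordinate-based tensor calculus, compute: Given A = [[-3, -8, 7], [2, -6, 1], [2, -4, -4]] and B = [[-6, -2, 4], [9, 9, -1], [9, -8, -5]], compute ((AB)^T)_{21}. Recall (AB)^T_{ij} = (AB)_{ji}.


(AB)^T_{ij} = (AB)_{ji} = sum_k A_{jk} B_{ki}.
For i=2, j=1 we need (AB)_{12}:
A_{11} * B_{12} = -3 * -2 = 6
A_{12} * B_{22} = -8 * 9 = -72
A_{13} * B_{32} = 7 * -8 = -56
Sum = 6 + -72 + -56 = -122

-122


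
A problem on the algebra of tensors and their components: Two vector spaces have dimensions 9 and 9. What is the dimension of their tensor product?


The dimension of a tensor product is the product of dimensions.
dim(V) = 9, dim(W) = 9
dim(V (x) W) = 9 * 9 = 81

81


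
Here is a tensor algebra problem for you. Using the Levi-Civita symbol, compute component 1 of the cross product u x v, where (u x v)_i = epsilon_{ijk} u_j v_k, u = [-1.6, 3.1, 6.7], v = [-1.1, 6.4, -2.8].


(u x v)_1 = sum_{j,k} epsilon_{1jk} u_j v_k. Only permutations of (1,2,3) contribute; the two non-zero terms are:
eps_{123} u_2 v_3 = 1 * 3.1 * -2.8 = -8.68
eps_{132} u_3 v_2 = -1 * 6.7 * 6.4 = -42.88
(u x v)_1 = -51.56

-51.56


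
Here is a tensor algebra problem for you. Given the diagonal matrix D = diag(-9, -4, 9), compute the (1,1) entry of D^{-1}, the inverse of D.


For a diagonal matrix, the inverse has entries (D^{-1})_{ii} = 1/d_{ii}.
The diagonal entries are: d_{11} = -9, d_{22} = -4, d_{33} = 9
We need (D^{-1})_{11} = 1/d_{11} = 1/-9 = -1/9

-1/9


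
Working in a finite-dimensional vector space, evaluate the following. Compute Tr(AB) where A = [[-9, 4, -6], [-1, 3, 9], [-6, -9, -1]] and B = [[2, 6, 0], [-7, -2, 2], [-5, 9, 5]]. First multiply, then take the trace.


Tr(AB) = sum_i (AB)_{ii} where (AB)_{ii} = sum_k A_{ik} B_{ki}.
(AB)_{11} = -9*2 + 4*-7 + -6*-5 = -16
(AB)_{22} = -1*6 + 3*-2 + 9*9 = 69
(AB)_{33} = -6*0 + -9*2 + -1*5 = -23
Tr(AB) = -16 + 69 + -23 = 30

30


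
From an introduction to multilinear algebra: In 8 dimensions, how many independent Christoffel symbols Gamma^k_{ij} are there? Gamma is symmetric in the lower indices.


Christoffel symbols Gamma^k_{ij} are symmetric in i,j, so there are d * d(d+1)/2 independent symbols.
d = 8
d(d+1)/2 = 8 * 9 / 2 = 36
Total = 8 * 36 = 288

288


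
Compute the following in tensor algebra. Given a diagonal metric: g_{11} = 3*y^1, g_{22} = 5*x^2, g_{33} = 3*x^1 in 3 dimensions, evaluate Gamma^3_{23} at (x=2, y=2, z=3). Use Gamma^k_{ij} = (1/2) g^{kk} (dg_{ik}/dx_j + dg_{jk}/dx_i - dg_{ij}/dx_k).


For a diagonal metric, Gamma^k_{ij} = (1/2) g^{kk} (dg_{ik}/dx_j + dg_{jk}/dx_i - dg_{ij}/dx_k).
The metric is diagonal, so g_{ab} = 0 for a != b.
At the given point: g_{11} = 6, g_{22} = 20, g_{33} = 6
g^{33} = 1/6
dg_{23}/dx_3 = 0 (off-diagonal)
dg_{33}/dx_2 = dg_{33}/dx_2 = 0
dg_{23}/dx_3 = 0 (off-diagonal)
Numerator = 0 + 0 - 0 = 0
Gamma^3_{23} = 0 / (2 * 6) = 0

0


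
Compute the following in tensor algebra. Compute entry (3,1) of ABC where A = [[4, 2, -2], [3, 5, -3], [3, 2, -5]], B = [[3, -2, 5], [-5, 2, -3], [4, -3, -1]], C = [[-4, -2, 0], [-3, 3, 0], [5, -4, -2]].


(ABC)_{31} = sum_m (AB)_{3m} C_{m1}. First compute row 3 of AB.
(AB)_{31} = 3*3 + 2*-5 + -5*4 = -21
(AB)_{32} = 3*-2 + 2*2 + -5*-3 = 13
(AB)_{33} = 3*5 + 2*-3 + -5*-1 = 14
Now contract with column 1 of C:
(AB)_{31} * C_{11} = -21 * -4 = 84
(AB)_{32} * C_{21} = 13 * -3 = -39
(AB)_{33} * C_{31} = 14 * 5 = 70
(ABC)_{31} = 84 + -39 + 70 = 115

115


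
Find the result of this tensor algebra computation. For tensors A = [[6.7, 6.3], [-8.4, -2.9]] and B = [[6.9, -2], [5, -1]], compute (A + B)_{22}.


Tensor addition is component-wise: (A + B)_{ij} = A_{ij} + B_{ij}.
A_{22} = -2.9
B_{22} = -1
(A + B)_{22} = -2.9 + -1 = -3.9

-3.9


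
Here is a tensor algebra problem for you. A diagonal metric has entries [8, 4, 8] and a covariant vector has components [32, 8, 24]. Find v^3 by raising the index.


To raise an index with a diagonal metric: v^i = v_i / g_{ii}.
For index 3: v_3 = 24, g_{33} = 8
v^3 = 24 / 8 = 3

3


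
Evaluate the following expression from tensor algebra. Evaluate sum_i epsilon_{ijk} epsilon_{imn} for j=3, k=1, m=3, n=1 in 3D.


Using the identity: epsilon_{ijk} epsilon_{imn} = delta_{jm} delta_{kn} - delta_{jn} delta_{km}.
delta_{33} = 1
delta_{11} = 1
delta_{31} = 0
delta_{13} = 0
Result = 1 * 1 - 0 * 0 = 1 - 0 = 1

1


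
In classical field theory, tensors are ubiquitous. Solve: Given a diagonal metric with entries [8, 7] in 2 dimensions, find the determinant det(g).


For a diagonal metric, the determinant is the product of diagonal entries.
Diagonal entries: 8, 7
det(g) = 8 * 7 = 56

56


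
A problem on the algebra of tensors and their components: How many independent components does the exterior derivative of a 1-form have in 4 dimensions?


The exterior derivative of a p-form is a (p+1)-form.
Its number of independent components is C(n, p+1).
n = 4, p+1 = 2
C(4, 2) = 6

6


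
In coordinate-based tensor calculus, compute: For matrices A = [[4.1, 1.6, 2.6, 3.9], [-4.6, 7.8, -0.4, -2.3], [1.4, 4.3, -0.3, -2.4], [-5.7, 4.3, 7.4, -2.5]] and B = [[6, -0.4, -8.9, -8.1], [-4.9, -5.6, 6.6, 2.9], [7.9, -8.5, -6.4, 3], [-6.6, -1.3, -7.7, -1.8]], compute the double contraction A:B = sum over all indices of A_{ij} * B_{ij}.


A:B = sum over all i,j of A_{ij} * B_{ij}.
Row 1: 4.1*6=24.6, 1.6*-0.4=-0.64, 2.6*-8.9=-23.14, 3.9*-8.1=-31.59 => row sum = -30.77
Row 2: -4.6*-4.9=22.54, 7.8*-5.6=-43.68, -0.4*6.6=-2.64, -2.3*2.9=-6.67 => row sum = -30.45
Row 3: 1.4*7.9=11.06, 4.3*-8.5=-36.55, -0.3*-6.4=1.92, -2.4*3=-7.2 => row sum = -30.77
Row 4: -5.7*-6.6=37.62, 4.3*-1.3=-5.59, 7.4*-7.7=-56.98, -2.5*-1.8=4.5 => row sum = -20.45
Total = -30.77 + -30.45 + -30.77 + -20.45 = -112.44

-112.44


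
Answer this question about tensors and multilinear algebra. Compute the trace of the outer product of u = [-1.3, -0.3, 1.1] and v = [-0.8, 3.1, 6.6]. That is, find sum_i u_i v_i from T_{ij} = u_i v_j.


The outer product gives T_{ij} = u_i v_j.
The trace (contraction) is Tr(T) = sum_i T_{ii} = sum_i u_i v_i.
Diagonal entries:
T_{11} = u_1 * v_1 = -1.3 * -0.8 = 1.04
T_{22} = u_2 * v_2 = -0.3 * 3.1 = -0.93
T_{33} = u_3 * v_3 = 1.1 * 6.6 = 7.26
Tr(T) = 1.04 + -0.93 + 7.26 = 7.37

7.37


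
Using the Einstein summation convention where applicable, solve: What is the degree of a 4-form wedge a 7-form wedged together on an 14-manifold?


The degree of a wedge product is the sum of the degrees of the individual forms.
Degrees: 4, 7
Total degree = 4 + 7 = 11

11


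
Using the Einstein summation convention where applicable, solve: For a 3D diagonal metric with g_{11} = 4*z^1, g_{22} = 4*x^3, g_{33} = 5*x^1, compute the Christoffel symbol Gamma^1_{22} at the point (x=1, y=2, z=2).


For a diagonal metric, Gamma^k_{ij} = (1/2) g^{kk} (dg_{ik}/dx_j + dg_{jk}/dx_i - dg_{ij}/dx_k).
The metric is diagonal, so g_{ab} = 0 for a != b.
At the given point: g_{11} = 8, g_{22} = 4, g_{33} = 5
g^{11} = 1/8
dg_{21}/dx_2 = 0 (off-diagonal)
dg_{21}/dx_2 = 0 (off-diagonal)
dg_{22}/dx_1 = dg_{22}/dx_1 = 12
Numerator = 0 + 0 - 12 = -12
Gamma^1_{22} = -12 / (2 * 8) = -3/4

-3/4


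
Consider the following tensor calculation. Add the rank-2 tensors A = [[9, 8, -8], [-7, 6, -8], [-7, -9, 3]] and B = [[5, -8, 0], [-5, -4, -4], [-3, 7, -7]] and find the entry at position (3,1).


Tensor addition is component-wise: (A + B)_{ij} = A_{ij} + B_{ij}.
A_{31} = -7
B_{31} = -3
(A + B)_{31} = -7 + -3 = -10

-10


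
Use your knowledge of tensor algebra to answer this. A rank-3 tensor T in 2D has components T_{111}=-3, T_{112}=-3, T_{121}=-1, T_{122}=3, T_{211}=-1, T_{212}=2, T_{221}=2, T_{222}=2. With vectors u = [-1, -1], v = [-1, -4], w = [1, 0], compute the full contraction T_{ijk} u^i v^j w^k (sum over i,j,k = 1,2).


S = sum over i,j,k of T_{ijk} u_i v_j w_k. Expanding all 8 terms:
T_{111}*u_1*v_1*w_1 = -3*-1*-1*1 = -3  (running total: -3)
T_{112}*u_1*v_1*w_2 = -3*-1*-1*0 = 0  (running total: -3)
T_{121}*u_1*v_2*w_1 = -1*-1*-4*1 = -4  (running total: -7)
T_{122}*u_1*v_2*w_2 = 3*-1*-4*0 = 0  (running total: -7)
T_{211}*u_2*v_1*w_1 = -1*-1*-1*1 = -1  (running total: -8)
T_{212}*u_2*v_1*w_2 = 2*-1*-1*0 = 0  (running total: -8)
T_{221}*u_2*v_2*w_1 = 2*-1*-4*1 = 8  (running total: 0)
T_{222}*u_2*v_2*w_2 = 2*-1*-4*0 = 0  (running total: 0)
S = 0

0


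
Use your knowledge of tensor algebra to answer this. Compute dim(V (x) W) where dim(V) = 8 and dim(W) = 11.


The dimension of a tensor product is the product of dimensions.
dim(V) = 8, dim(W) = 11
dim(V (x) W) = 8 * 11 = 88

88


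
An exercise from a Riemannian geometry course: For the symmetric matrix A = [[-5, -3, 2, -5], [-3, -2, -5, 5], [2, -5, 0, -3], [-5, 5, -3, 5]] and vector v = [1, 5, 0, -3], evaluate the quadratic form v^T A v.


First compute Av:
(Av)_1 = -5*1 + -3*5 + 2*0 + -5*-3 = -5
(Av)_2 = -3*1 + -2*5 + -5*0 + 5*-3 = -28
(Av)_3 = 2*1 + -5*5 + 0*0 + -3*-3 = -14
(Av)_4 = -5*1 + 5*5 + -3*0 + 5*-3 = 5
Av = [-5, -28, -14, 5]
Then v^T (Av) = 1*-5 + 5*-28 + 0*-14 + -3*5
= -5 + -140 + 0 + -15 = -160

-160


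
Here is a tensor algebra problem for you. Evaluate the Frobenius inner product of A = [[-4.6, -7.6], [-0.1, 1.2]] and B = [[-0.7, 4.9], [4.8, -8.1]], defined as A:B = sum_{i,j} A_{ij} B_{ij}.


A:B = sum over all i,j of A_{ij} * B_{ij}.
Row 1: -4.6*-0.7=3.22, -7.6*4.9=-37.24 => row sum = -34.02
Row 2: -0.1*4.8=-0.48, 1.2*-8.1=-9.72 => row sum = -10.2
Total = -34.02 + -10.2 = -44.22

-44.22


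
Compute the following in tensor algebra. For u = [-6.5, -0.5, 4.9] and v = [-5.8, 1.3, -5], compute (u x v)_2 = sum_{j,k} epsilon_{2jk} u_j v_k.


(u x v)_2 = sum_{j,k} epsilon_{2jk} u_j v_k. Only permutations of (1,2,3) contribute; the two non-zero terms are:
eps_{213} u_1 v_3 = -1 * -6.5 * -5 = -32.5
eps_{231} u_3 v_1 = 1 * 4.9 * -5.8 = -28.42
(u x v)_2 = -60.92

-60.92


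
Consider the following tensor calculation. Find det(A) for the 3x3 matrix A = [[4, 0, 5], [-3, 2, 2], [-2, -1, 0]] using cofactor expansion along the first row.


Expanding along the first row, det(A) = a11*M_11 - a12*M_12 + a13*M_13, where M_1j is the (1,j) minor.
Minor M_11 = 2*0 - 2*-1 = 2
Minor M_12 = -3*0 - 2*-2 = 4
Minor M_13 = -3*-1 - 2*-2 = 7
det = 4*(2) - 0*(4) + 5*(7)
    = 8 - 0 + 35
    = 43

43


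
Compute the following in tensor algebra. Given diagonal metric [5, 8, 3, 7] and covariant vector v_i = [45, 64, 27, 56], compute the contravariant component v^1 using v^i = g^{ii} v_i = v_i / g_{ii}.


To raise an index with a diagonal metric: v^i = v_i / g_{ii}.
For index 1: v_1 = 45, g_{11} = 5
v^1 = 45 / 5 = 9

9


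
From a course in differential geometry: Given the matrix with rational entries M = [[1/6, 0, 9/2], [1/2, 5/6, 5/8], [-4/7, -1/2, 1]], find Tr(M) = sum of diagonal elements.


The trace is the sum of diagonal entries.
Diagonal: M[1,1] = 1/6, M[2,2] = 5/6, M[3,3] = 1
Tr(M) = 1/6 + 5/6 + 1
Computing step by step:
After adding M[1,1]: 1/6
After adding M[2,2]: 1
After adding M[3,3]: 2
Tr(M) = 2

2


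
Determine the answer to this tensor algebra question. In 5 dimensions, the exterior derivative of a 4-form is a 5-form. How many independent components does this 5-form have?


The exterior derivative of a p-form is a (p+1)-form.
Its number of independent components is C(n, p+1).
n = 5, p+1 = 5
C(5, 5) = 1

1


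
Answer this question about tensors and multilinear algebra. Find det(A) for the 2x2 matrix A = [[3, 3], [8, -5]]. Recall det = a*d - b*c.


For a 2x2 matrix [[a, b], [c, d]], det = a*d - b*c.
a = 3, b = 3, c = 8, d = -5
a*d = 3 * -5 = -15
b*c = 3 * 8 = 24
det = -15 - 24 = -39

-39


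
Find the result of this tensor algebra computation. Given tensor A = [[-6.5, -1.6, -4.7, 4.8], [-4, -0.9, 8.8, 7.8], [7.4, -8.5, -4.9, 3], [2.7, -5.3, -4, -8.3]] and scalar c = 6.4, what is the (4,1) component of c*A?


Scalar multiplication: (cA)_{ij} = c * A_{ij}.
c = 6.4
A_{41} = 2.7
(cA)_{41} = 6.4 * 2.7 = 17.28

17.28


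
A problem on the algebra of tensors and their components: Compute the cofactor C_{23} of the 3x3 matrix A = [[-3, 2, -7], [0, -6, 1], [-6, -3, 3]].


To find cofactor C_{23}, delete row 2 and column 3.
The resulting 2x2 submatrix is: [[-3, 2], [-6, -3]]
Minor M_{23} = -3*-3 - 2*-6
  = 9 - -12 = 21
Sign = (-1)^(2+3) = (-1)^5 = -1
Cofactor C_{23} = -1 * 21 = -21

-21


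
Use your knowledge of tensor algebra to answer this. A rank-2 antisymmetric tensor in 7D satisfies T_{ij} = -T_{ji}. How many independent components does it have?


An antisymmetric rank-2 tensor satisfies A_{ij} = -A_{ji}, so diagonal entries are zero.
The independent components are the upper-triangular entries: C(n, 2) = n(n-1)/2.
n = 7
C(7, 2) = 7 * 6 / 2 = 42 / 2 = 21

21


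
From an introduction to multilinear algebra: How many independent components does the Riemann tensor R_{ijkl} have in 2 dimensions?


The Riemann tensor in d dimensions has d^2(d^2 - 1)/12 independent components.
d = 2, so d^2 = 4
d^2 - 1 = 3
d^2(d^2 - 1) = 4 * 3 = 12
Divide by 12: 12 / 12 = 1

1


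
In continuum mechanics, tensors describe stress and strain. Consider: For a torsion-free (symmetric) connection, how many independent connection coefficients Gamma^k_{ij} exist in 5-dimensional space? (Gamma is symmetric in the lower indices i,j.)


Christoffel symbols Gamma^k_{ij} are symmetric in i,j, so there are d * d(d+1)/2 independent symbols.
d = 5
d(d+1)/2 = 5 * 6 / 2 = 15
Total = 5 * 15 = 75

75


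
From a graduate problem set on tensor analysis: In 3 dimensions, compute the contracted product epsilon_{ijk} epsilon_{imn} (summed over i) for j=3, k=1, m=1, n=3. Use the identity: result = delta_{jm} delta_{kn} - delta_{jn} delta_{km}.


Using the identity: epsilon_{ijk} epsilon_{imn} = delta_{jm} delta_{kn} - delta_{jn} delta_{km}.
delta_{31} = 0
delta_{13} = 0
delta_{33} = 1
delta_{11} = 1
Result = 0 * 0 - 1 * 1 = 0 - 1 = -1

-1


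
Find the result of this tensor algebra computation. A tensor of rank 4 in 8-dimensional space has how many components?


The number of components of a rank-r tensor in d dimensions is d^r.
Here d = 8 and r = 4.
8^4 = 4096

4096


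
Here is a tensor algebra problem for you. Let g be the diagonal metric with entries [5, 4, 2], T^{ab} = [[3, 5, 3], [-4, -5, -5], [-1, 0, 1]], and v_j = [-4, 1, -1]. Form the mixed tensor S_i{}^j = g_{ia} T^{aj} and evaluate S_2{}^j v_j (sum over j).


Step 1: lower the first index. For a diagonal metric, g_{ia} T^{aj} = g_{ii} T^{ij} (no sum on i).
g_{22} = 4
S_2{}^1 = 4 * T^{21} = 4 * -4 = -16
S_2{}^2 = 4 * T^{22} = 4 * -5 = -20
S_2{}^3 = 4 * T^{23} = 4 * -5 = -20
Step 2: contract S_2{}^j with v_j.
S_2{}^1 * v_1 = -16 * -4 = 64
S_2{}^2 * v_2 = -20 * 1 = -20
S_2{}^3 * v_3 = -20 * -1 = 20
Result = 64 + -20 + 20 = 64

64


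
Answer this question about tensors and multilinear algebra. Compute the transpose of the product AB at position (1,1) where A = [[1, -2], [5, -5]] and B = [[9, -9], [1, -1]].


(AB)^T_{ij} = (AB)_{ji} = sum_k A_{jk} B_{ki}.
For i=1, j=1 we need (AB)_{11}:
A_{11} * B_{11} = 1 * 9 = 9
A_{12} * B_{21} = -2 * 1 = -2
Sum = 9 + -2 = 7

7


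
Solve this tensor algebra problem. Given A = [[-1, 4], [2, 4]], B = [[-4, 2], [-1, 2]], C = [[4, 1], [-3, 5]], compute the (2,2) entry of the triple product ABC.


(ABC)_{22} = sum_m (AB)_{2m} C_{m2}. First compute row 2 of AB.
(AB)_{21} = 2*-4 + 4*-1 = -12
(AB)_{22} = 2*2 + 4*2 = 12
Now contract with column 2 of C:
(AB)_{21} * C_{12} = -12 * 1 = -12
(AB)_{22} * C_{22} = 12 * 5 = 60
(ABC)_{22} = -12 + 60 = 48

48


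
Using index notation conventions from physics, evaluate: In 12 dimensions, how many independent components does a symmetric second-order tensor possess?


A symmetric rank-2 tensor in d dimensions has d(d+1)/2 independent components.
d = 12
d(d+1)/2 = 12 * 13 / 2 = 156 / 2 = 78

78


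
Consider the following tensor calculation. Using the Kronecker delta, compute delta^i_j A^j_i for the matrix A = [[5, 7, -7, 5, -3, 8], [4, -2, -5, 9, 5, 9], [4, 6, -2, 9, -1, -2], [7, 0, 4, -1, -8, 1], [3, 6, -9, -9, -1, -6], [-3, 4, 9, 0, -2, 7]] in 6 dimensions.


The contraction (trace) of a rank-2 tensor is the sum of its diagonal elements.
Diagonal entries: A[1,1] = 5, A[2,2] = -2, A[3,3] = -2, A[4,4] = -1, A[5,5] = -1, A[6,6] = 7
Tr(A) = 5 + -2 + -2 + -1 + -1 + 7 = 6

6


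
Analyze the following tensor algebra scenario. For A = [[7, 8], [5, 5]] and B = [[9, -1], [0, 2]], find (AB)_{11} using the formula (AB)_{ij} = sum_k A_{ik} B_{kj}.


(AB)_{ij} = sum_k A_{ik} B_{kj}.
For i=1, j=1:
A_{11} * B_{11} = 7 * 9 = 63
A_{12} * B_{21} = 8 * 0 = 0
Sum = 63 + 0 = 63

63


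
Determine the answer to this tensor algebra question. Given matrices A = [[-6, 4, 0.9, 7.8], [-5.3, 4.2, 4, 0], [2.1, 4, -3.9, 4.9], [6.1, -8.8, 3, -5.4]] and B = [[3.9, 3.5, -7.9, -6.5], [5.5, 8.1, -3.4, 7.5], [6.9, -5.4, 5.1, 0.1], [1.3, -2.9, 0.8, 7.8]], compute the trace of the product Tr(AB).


Tr(AB) = sum_i (AB)_{ii} where (AB)_{ii} = sum_k A_{ik} B_{ki}.
(AB)_{11} = -6*3.9 + 4*5.5 + 0.9*6.9 + 7.8*1.3 = 14.95
(AB)_{22} = -5.3*3.5 + 4.2*8.1 + 4*-5.4 + 0*-2.9 = -6.13
(AB)_{33} = 2.1*-7.9 + 4*-3.4 + -3.9*5.1 + 4.9*0.8 = -46.16
(AB)_{44} = 6.1*-6.5 + -8.8*7.5 + 3*0.1 + -5.4*7.8 = -147.47
Tr(AB) = 14.95 + -6.13 + -46.16 + -147.47 = -184.81

-184.81


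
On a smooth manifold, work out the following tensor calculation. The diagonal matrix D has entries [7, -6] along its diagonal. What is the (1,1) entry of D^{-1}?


For a diagonal matrix, the inverse has entries (D^{-1})_{ii} = 1/d_{ii}.
The diagonal entries are: d_{11} = 7, d_{22} = -6
We need (D^{-1})_{11} = 1/d_{11} = 1/7 = 1/7

1/7


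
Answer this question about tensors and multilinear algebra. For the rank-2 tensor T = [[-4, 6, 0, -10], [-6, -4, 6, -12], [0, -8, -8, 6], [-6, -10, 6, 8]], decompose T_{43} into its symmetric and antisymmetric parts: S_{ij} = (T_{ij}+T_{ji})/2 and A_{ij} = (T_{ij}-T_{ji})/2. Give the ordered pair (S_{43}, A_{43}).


T_{43} = 6
T_{34} = 6
S_{43} = (6 + 6)/2 = 12/2 = 6
A_{43} = (6 - 6)/2 = 0/2 = 0
Check: S + A = 6 + 0 = 6 = T_{43}.

(6, 0)


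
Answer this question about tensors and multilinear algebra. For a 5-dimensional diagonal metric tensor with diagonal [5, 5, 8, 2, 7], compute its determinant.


For a diagonal metric, the determinant is the product of diagonal entries.
Diagonal entries: 5, 5, 8, 2, 7
det(g) = 5 * 5 * 8 * 2 * 7 = 2800

2800


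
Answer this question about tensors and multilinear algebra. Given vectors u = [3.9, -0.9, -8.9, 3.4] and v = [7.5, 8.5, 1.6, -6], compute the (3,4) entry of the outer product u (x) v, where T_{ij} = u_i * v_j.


The outer product entry T_{ij} = u_i * v_j.
We need i=3, j=4.
u_3 = -8.9, v_4 = -6
T_{3,4} = -8.9 * -6 = 53.4

53.4


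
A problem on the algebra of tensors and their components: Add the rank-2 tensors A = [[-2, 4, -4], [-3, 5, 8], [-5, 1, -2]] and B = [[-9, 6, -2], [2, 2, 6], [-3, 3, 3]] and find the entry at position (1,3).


Tensor addition is component-wise: (A + B)_{ij} = A_{ij} + B_{ij}.
A_{13} = -4
B_{13} = -2
(A + B)_{13} = -4 + -2 = -6

-6


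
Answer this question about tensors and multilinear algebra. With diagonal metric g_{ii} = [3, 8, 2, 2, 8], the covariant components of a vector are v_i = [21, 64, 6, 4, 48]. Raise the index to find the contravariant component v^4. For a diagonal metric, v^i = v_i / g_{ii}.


To raise an index with a diagonal metric: v^i = v_i / g_{ii}.
For index 4: v_4 = 4, g_{44} = 2
v^4 = 4 / 2 = 2

2


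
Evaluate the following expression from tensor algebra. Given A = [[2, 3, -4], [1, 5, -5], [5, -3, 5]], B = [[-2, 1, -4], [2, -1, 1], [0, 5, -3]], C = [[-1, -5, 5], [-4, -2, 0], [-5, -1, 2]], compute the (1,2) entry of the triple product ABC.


(ABC)_{12} = sum_m (AB)_{1m} C_{m2}. First compute row 1 of AB.
(AB)_{11} = 2*-2 + 3*2 + -4*0 = 2
(AB)_{12} = 2*1 + 3*-1 + -4*5 = -21
(AB)_{13} = 2*-4 + 3*1 + -4*-3 = 7
Now contract with column 2 of C:
(AB)_{11} * C_{12} = 2 * -5 = -10
(AB)_{12} * C_{22} = -21 * -2 = 42
(AB)_{13} * C_{32} = 7 * -1 = -7
(ABC)_{12} = -10 + 42 + -7 = 25

25


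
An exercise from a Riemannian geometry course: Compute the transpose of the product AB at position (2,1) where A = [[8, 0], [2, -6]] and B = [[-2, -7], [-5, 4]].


(AB)^T_{ij} = (AB)_{ji} = sum_k A_{jk} B_{ki}.
For i=2, j=1 we need (AB)_{12}:
A_{11} * B_{12} = 8 * -7 = -56
A_{12} * B_{22} = 0 * 4 = 0
Sum = -56 + 0 = -56

-56


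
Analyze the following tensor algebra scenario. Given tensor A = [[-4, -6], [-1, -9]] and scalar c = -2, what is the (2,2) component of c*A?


Scalar multiplication: (cA)_{ij} = c * A_{ij}.
c = -2
A_{22} = -9
(cA)_{22} = -2 * -9 = 18

18


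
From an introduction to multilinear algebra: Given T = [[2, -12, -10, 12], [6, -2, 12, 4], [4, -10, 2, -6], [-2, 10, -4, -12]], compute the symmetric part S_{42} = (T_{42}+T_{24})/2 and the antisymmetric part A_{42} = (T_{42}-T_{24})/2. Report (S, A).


T_{42} = 10
T_{24} = 4
S_{42} = (10 + 4)/2 = 14/2 = 7
A_{42} = (10 - 4)/2 = 6/2 = 3
Check: S + A = 7 + 3 = 10 = T_{42}.

(7, 3)


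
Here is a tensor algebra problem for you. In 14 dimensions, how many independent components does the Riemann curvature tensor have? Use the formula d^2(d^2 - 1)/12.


The Riemann tensor in d dimensions has d^2(d^2 - 1)/12 independent components.
d = 14, so d^2 = 196
d^2 - 1 = 195
d^2(d^2 - 1) = 196 * 195 = 38220
Divide by 12: 38220 / 12 = 3185

3185


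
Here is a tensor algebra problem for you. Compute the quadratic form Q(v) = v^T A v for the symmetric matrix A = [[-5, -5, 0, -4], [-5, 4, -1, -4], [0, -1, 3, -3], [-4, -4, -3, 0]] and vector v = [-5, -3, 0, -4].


First compute Av:
(Av)_1 = -5*-5 + -5*-3 + 0*0 + -4*-4 = 56
(Av)_2 = -5*-5 + 4*-3 + -1*0 + -4*-4 = 29
(Av)_3 = 0*-5 + -1*-3 + 3*0 + -3*-4 = 15
(Av)_4 = -4*-5 + -4*-3 + -3*0 + 0*-4 = 32
Av = [56, 29, 15, 32]
Then v^T (Av) = -5*56 + -3*29 + 0*15 + -4*32
= -280 + -87 + 0 + -128 = -495

-495
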